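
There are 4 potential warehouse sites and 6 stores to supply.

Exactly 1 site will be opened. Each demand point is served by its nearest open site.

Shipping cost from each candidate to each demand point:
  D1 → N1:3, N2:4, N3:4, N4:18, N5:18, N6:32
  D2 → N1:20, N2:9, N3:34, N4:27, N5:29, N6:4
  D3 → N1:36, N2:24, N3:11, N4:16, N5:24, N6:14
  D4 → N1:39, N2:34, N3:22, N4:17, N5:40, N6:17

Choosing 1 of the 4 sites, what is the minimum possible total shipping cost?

Open {D1}.
  N1→D1 3, N2→D1 4, N3→D1 4, N4→D1 18, N5→D1 18, N6→D1 32  ⇒ total 79.
Compare {D2}: total 123.
Compare {D3}: total 125.
No size-1 selection does better; minimum is 79.

79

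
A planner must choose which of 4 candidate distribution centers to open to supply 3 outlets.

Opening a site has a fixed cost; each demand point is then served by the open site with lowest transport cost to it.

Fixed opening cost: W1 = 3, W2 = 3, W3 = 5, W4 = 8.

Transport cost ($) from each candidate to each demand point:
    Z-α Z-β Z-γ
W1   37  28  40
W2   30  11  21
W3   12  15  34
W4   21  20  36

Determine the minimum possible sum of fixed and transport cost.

Open {W2, W3}: assign each demand point to its cheapest open site.
  Z-α→W3 12, Z-β→W2 11, Z-γ→W2 21
  transport cost 44, fixed 8 → total 52.
Compare {W1, W2, W3}: transport cost 44 + fixed 11 = 55.
Compare {W2, W3, W4}: transport cost 44 + fixed 16 = 60.
Compare {W1, W2, W3, W4}: transport cost 44 + fixed 19 = 63.
All other subsets cost ≥ 55. Minimum total cost: 52.

52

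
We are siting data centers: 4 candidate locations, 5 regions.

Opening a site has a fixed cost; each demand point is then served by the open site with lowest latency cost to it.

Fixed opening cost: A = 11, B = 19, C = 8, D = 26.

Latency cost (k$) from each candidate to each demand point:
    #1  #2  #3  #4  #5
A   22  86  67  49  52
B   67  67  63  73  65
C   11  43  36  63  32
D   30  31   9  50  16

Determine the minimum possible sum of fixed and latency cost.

151

Open {C, D}: assign each demand point to its cheapest open site.
  #1→C 11, #2→D 31, #3→D 9, #4→D 50, #5→D 16
  latency cost 117, fixed 34 → total 151.
Compare {A, C, D}: latency cost 116 + fixed 45 = 161.
Compare {D}: latency cost 136 + fixed 26 = 162.
Compare {A, D}: latency cost 127 + fixed 37 = 164.
All other subsets cost ≥ 161. Minimum total cost: 151.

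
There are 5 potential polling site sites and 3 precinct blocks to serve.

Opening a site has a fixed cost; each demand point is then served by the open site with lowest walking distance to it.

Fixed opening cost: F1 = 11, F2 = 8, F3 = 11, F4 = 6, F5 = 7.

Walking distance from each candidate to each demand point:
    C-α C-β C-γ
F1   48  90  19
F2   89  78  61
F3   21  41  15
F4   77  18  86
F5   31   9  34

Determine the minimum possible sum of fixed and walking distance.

Open {F3, F5}: assign each demand point to its cheapest open site.
  C-α→F3 21, C-β→F5 9, C-γ→F3 15
  walking distance 45, fixed 18 → total 63.
Compare {F3, F4, F5}: walking distance 45 + fixed 24 = 69.
Compare {F3, F4}: walking distance 54 + fixed 17 = 71.
Compare {F2, F3, F5}: walking distance 45 + fixed 26 = 71.
All other subsets cost ≥ 69. Minimum total cost: 63.

63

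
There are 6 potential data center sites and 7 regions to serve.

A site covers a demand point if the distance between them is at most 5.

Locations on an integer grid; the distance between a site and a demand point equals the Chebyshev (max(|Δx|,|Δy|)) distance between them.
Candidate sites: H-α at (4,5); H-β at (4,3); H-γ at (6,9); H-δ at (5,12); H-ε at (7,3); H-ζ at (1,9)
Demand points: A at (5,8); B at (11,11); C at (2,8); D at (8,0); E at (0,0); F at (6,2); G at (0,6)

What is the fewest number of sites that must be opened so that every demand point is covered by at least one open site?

Coverage sets (demand points within 5 of each site):
  H-α: {A, C, D, E, F, G}
  H-β: {A, C, D, E, F, G}
  H-γ: {A, B, C}
  H-δ: {A, C}
  H-ε: {A, C, D, F}
  H-ζ: {A, C, G}
No single site covers all 7 demand points.
But {H-α, H-γ} covers everything, so the minimum is 2.

2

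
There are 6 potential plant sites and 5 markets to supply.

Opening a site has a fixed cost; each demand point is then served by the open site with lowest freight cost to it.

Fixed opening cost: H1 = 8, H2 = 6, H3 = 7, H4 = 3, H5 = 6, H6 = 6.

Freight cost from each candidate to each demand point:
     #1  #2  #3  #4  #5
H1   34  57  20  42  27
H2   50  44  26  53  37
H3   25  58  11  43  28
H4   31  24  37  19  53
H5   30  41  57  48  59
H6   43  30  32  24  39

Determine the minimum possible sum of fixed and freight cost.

Open {H3, H4}: assign each demand point to its cheapest open site.
  #1→H3 25, #2→H4 24, #3→H3 11, #4→H4 19, #5→H3 28
  freight cost 107, fixed 10 → total 117.
Compare {H2, H3, H4}: freight cost 107 + fixed 16 = 123.
Compare {H3, H4, H5}: freight cost 107 + fixed 16 = 123.
Compare {H3, H4, H6}: freight cost 107 + fixed 16 = 123.
All other subsets cost ≥ 123. Minimum total cost: 117.

117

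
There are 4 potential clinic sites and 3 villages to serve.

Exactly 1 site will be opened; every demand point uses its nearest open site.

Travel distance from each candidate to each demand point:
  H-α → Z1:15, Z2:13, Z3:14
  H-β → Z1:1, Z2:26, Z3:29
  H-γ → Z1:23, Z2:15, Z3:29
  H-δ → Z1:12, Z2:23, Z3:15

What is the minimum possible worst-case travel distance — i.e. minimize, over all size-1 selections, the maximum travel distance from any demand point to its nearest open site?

Open {H-α}.
  Farthest demand point is Z1 at travel distance 15 (to H-α); all others are ≤ 15.
With {H-δ} the worst case is 23.
With {H-β} the worst case is 29.
No size-1 selection achieves below 15.

15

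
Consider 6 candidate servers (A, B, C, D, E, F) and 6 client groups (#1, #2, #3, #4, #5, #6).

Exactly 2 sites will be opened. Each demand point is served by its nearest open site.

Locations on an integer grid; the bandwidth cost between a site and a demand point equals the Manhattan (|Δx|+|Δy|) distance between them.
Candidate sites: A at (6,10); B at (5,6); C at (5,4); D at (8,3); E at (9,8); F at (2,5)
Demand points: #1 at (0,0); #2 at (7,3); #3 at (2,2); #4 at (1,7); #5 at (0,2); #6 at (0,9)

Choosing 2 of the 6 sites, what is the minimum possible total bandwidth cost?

25

Open {D, F}.
  #1→F 7, #2→D 1, #3→F 3, #4→F 3, #5→F 5, #6→F 6  ⇒ total 25.
Compare {C, F}: total 27.
Compare {B, F}: total 29.
No size-2 selection does better; minimum is 25.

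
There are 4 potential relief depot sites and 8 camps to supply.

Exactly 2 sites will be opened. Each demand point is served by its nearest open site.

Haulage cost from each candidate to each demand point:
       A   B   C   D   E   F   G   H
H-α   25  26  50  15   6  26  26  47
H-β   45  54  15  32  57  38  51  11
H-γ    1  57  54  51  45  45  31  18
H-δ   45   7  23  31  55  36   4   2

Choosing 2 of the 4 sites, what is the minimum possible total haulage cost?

108

Open {H-α, H-δ}.
  A→H-α 25, B→H-δ 7, C→H-δ 23, D→H-α 15, E→H-α 6, F→H-α 26, G→H-δ 4, H→H-δ 2  ⇒ total 108.
Compare {H-γ, H-δ}: total 149.
Compare {H-α, H-β}: total 150.
No size-2 selection does better; minimum is 108.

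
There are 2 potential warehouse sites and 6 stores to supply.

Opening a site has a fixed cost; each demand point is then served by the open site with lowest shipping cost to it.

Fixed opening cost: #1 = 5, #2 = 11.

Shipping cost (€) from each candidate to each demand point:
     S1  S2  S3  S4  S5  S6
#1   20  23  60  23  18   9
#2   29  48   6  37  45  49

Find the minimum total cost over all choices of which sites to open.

Open {#1, #2}: assign each demand point to its cheapest open site.
  S1→#1 20, S2→#1 23, S3→#2 6, S4→#1 23, S5→#1 18, S6→#1 9
  shipping cost 99, fixed 16 → total 115.
Compare {#1}: shipping cost 153 + fixed 5 = 158.
Compare {#2}: shipping cost 214 + fixed 11 = 225.

115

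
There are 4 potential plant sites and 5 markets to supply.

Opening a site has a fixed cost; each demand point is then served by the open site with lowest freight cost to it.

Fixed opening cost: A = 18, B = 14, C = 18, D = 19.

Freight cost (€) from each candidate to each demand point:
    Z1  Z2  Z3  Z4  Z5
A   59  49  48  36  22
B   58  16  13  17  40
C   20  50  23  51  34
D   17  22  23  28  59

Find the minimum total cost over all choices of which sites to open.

Open {B, C}: assign each demand point to its cheapest open site.
  Z1→C 20, Z2→B 16, Z3→B 13, Z4→B 17, Z5→C 34
  freight cost 100, fixed 32 → total 132.
Compare {B, D}: freight cost 103 + fixed 33 = 136.
Compare {A, B, D}: freight cost 85 + fixed 51 = 136.
Compare {A, B, C}: freight cost 88 + fixed 50 = 138.
All other subsets cost ≥ 136. Minimum total cost: 132.

132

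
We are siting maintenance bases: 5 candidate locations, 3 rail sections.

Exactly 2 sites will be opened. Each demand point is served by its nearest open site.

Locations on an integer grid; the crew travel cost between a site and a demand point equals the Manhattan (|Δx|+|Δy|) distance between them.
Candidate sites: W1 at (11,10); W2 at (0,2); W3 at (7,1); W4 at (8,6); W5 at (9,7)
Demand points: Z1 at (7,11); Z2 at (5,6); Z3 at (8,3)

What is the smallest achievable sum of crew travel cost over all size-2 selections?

Open {W1, W4}.
  Z1→W1 5, Z2→W4 3, Z3→W4 3  ⇒ total 11.
Compare {W2, W4}: total 12.
Compare {W3, W4}: total 12.
No size-2 selection does better; minimum is 11.

11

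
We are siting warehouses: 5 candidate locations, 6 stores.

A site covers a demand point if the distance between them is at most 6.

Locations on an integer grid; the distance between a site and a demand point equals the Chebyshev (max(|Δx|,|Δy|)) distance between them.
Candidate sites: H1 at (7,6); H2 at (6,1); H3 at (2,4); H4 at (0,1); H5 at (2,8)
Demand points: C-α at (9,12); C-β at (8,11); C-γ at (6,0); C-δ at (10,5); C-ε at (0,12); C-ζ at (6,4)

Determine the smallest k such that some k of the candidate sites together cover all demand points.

Coverage sets (demand points within 6 of each site):
  H1: {C-α, C-β, C-γ, C-δ, C-ζ}
  H2: {C-γ, C-δ, C-ζ}
  H3: {C-γ, C-ζ}
  H4: {C-γ, C-ζ}
  H5: {C-β, C-ε, C-ζ}
No single site covers all 6 demand points.
But {H1, H5} covers everything, so the minimum is 2.

2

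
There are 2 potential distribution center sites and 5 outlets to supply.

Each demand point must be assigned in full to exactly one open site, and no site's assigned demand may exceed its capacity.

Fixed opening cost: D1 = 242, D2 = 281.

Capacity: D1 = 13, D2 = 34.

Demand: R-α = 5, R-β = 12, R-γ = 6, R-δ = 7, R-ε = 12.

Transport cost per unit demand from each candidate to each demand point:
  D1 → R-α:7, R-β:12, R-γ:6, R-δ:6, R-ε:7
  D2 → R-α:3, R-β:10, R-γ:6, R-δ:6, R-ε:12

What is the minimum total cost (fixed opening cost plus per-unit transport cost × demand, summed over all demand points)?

820

Open {D1, D2}; cheapest assignment that respects the capacities:
  D1 (cap 13, load 12): R-ε — cost 12×7 = 84
  D2 (cap 34, load 30): R-α, R-β, R-γ, R-δ — cost 5×3 + 12×10 + 6×6 + 7×6 = 213
  Shipping 297, fixed 523 → total 820.
  Any other capacity-feasible assignment to {D1, D2} ships for at least 297.
Total demand is 42 and no other set of sites has combined capacity ≥ 42, so {D1, D2} is the only feasible choice of open sites. Minimum: 820.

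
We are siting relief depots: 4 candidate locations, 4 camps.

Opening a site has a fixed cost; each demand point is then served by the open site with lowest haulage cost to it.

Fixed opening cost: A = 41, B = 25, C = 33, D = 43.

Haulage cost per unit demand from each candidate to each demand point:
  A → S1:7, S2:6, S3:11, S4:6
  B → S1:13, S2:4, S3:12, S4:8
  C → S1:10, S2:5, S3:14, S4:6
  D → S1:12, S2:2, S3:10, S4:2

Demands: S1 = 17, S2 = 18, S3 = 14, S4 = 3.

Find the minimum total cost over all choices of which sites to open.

385

Open {A, D}: assign each demand point to its cheapest open site.
  S1→A 17×7=119, S2→D 18×2=36, S3→D 14×10=140, S4→D 3×2=6
  haulage cost 301, fixed 84 → total 385.
Compare {A, B, D}: haulage cost 301 + fixed 109 = 410.
Compare {A, C, D}: haulage cost 301 + fixed 117 = 418.
Compare {C, D}: haulage cost 352 + fixed 76 = 428.
All other subsets cost ≥ 410. Minimum total cost: 385.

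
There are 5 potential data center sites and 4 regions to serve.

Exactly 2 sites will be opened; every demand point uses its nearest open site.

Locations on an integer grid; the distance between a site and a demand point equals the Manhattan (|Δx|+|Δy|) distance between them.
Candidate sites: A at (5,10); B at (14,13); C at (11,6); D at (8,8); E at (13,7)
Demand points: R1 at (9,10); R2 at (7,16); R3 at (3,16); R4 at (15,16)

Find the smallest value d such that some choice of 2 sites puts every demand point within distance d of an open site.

8

Open {A, B}.
  Farthest demand point is R2 at distance 8 (to A); all others are ≤ 8.
With {A, E} the worst case is 11.
With {B, D} the worst case is 13.
No size-2 selection achieves below 8.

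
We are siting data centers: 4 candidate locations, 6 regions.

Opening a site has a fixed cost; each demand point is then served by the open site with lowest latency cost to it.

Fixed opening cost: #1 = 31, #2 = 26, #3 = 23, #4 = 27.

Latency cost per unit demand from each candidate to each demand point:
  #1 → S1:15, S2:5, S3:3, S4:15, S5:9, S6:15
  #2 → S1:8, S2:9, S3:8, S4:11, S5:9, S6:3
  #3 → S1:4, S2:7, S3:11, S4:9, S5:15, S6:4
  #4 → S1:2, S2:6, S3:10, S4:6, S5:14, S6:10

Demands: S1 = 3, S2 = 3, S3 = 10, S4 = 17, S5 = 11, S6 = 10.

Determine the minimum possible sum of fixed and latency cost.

Open {#1, #2, #4}: assign each demand point to its cheapest open site.
  S1→#4 3×2=6, S2→#1 3×5=15, S3→#1 10×3=30, S4→#4 17×6=102, S5→#1 11×9=99, S6→#2 10×3=30
  latency cost 282, fixed 84 → total 366.
Compare {#1, #3, #4}: latency cost 292 + fixed 81 = 373.
Compare {#2, #4}: latency cost 335 + fixed 53 = 388.
Compare {#1, #2, #3, #4}: latency cost 282 + fixed 107 = 389.
All other subsets cost ≥ 373. Minimum total cost: 366.

366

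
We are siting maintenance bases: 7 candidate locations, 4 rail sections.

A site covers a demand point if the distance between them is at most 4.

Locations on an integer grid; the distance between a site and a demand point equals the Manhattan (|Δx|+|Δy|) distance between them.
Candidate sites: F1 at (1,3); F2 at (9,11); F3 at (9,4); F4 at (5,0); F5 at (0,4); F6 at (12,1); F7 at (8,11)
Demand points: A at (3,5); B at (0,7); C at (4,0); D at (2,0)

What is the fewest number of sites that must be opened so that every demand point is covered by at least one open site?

Coverage sets (demand points within 4 of each site):
  F1: {A, D}
  F2: {}
  F3: {}
  F4: {C, D}
  F5: {A, B}
  F6: {}
  F7: {}
No single site covers all 4 demand points.
But {F4, F5} covers everything, so the minimum is 2.

2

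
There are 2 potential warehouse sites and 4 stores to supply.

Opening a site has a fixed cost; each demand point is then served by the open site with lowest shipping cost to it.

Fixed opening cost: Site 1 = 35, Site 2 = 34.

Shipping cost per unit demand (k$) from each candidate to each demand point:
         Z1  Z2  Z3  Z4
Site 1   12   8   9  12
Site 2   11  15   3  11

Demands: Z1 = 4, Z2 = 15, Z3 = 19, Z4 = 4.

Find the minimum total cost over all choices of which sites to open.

Open {Site 1, Site 2}: assign each demand point to its cheapest open site.
  Z1→Site 2 4×11=44, Z2→Site 1 15×8=120, Z3→Site 2 19×3=57, Z4→Site 2 4×11=44
  shipping cost 265, fixed 69 → total 334.
Compare {Site 2}: shipping cost 370 + fixed 34 = 404.
Compare {Site 1}: shipping cost 387 + fixed 35 = 422.

334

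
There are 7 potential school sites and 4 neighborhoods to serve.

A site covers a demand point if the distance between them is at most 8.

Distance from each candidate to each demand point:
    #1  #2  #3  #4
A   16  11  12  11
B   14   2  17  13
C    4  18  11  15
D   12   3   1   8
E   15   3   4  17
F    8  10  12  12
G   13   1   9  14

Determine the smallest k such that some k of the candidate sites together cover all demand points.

2

Coverage sets (demand points within 8 of each site):
  A: {}
  B: {#2}
  C: {#1}
  D: {#2, #3, #4}
  E: {#2, #3}
  F: {#1}
  G: {#2}
No single site covers all 4 demand points.
But {C, D} covers everything, so the minimum is 2.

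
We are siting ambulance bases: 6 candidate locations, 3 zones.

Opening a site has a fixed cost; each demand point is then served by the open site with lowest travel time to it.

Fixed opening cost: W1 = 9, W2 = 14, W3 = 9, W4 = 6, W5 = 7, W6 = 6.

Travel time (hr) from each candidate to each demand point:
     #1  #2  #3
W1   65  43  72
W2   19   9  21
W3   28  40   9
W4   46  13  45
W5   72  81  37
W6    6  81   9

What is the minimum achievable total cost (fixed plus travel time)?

Open {W4, W6}: assign each demand point to its cheapest open site.
  #1→W6 6, #2→W4 13, #3→W6 9
  travel time 28, fixed 12 → total 40.
Compare {W2, W6}: travel time 24 + fixed 20 = 44.
Compare {W4, W5, W6}: travel time 28 + fixed 19 = 47.
Compare {W1, W4, W6}: travel time 28 + fixed 21 = 49.
All other subsets cost ≥ 44. Minimum total cost: 40.

40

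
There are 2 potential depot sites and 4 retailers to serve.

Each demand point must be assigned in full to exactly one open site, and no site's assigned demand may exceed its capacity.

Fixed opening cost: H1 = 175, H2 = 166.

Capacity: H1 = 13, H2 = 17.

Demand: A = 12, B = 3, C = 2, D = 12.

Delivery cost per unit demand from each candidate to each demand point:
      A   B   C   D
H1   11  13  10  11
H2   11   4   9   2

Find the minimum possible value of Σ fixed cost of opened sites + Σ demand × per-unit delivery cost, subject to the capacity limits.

527

Open {H1, H2}; cheapest assignment that respects the capacities:
  H1 (cap 13, load 12): A — cost 12×11 = 132
  H2 (cap 17, load 17): B, C, D — cost 3×4 + 2×9 + 12×2 = 54
  Shipping 186, fixed 341 → total 527.
  Any other capacity-feasible assignment to {H1, H2} ships for at least 186.
Total demand is 29 and no other set of sites has combined capacity ≥ 29, so {H1, H2} is the only feasible choice of open sites. Minimum: 527.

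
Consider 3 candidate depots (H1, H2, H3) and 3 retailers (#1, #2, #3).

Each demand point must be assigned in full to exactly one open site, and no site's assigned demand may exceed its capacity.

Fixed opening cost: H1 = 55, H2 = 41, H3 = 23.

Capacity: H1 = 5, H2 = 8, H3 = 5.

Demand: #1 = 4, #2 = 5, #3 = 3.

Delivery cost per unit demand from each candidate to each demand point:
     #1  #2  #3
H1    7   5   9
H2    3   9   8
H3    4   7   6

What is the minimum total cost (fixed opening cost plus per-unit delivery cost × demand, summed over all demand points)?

135

Open {H2, H3}; cheapest assignment that respects the capacities:
  H2 (cap 8, load 7): #1, #3 — cost 4×3 + 3×8 = 36
  H3 (cap 5, load 5): #2 — cost 5×7 = 35
  Shipping 71, fixed 64 → total 135.
  Any other capacity-feasible assignment to {H2, H3} ships for at least 71.
Compare {H1, H2}: its best feasible assignment gives total 157.
Compare {H1, H2, H3}: its best feasible assignment gives total 174.
Every other set of open sites that can feasibly serve all demand totals ≥ 157 even under its best assignment. Minimum: 135.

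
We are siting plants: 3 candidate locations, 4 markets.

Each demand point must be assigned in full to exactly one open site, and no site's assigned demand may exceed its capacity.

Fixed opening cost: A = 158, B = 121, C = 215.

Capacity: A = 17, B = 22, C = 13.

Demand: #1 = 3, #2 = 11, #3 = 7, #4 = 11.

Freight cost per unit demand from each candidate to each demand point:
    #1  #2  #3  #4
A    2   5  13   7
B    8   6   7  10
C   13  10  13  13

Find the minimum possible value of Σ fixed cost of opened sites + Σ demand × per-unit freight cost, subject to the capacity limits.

Open {A, B}; cheapest assignment that respects the capacities:
  A (cap 17, load 14): #1, #4 — cost 3×2 + 11×7 = 83
  B (cap 22, load 18): #2, #3 — cost 11×6 + 7×7 = 115
  Shipping 198, fixed 279 → total 477.
  Any other capacity-feasible assignment to {A, B} ships for at least 198.
Compare {B, C}: its best feasible assignment gives total 618.
Compare {A, B, C}: its best feasible assignment gives total 692.
Every other set of open sites that can feasibly serve all demand totals ≥ 618 even under its best assignment. Minimum: 477.

477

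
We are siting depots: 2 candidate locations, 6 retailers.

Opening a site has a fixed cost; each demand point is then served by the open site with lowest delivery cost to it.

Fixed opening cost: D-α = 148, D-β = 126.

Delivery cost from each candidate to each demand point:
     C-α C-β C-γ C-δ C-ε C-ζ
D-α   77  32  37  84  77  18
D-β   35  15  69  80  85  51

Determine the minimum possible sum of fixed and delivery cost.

Open {D-β}: assign each demand point to its cheapest open site.
  C-α→D-β 35, C-β→D-β 15, C-γ→D-β 69, C-δ→D-β 80, C-ε→D-β 85, C-ζ→D-β 51
  delivery cost 335, fixed 126 → total 461.
Compare {D-α}: delivery cost 325 + fixed 148 = 473.
Compare {D-α, D-β}: delivery cost 262 + fixed 274 = 536.

461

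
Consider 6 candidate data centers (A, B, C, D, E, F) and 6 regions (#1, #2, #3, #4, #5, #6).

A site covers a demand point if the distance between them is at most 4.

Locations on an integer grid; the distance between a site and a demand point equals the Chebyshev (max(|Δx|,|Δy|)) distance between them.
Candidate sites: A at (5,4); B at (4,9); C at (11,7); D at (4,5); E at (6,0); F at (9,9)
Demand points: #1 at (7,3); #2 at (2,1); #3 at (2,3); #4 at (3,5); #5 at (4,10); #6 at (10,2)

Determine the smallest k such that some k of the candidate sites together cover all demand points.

2

Coverage sets (demand points within 4 of each site):
  A: {#1, #2, #3, #4}
  B: {#4, #5}
  C: {#1}
  D: {#1, #2, #3, #4}
  E: {#1, #2, #3, #6}
  F: {}
No single site covers all 6 demand points.
But {B, E} covers everything, so the minimum is 2.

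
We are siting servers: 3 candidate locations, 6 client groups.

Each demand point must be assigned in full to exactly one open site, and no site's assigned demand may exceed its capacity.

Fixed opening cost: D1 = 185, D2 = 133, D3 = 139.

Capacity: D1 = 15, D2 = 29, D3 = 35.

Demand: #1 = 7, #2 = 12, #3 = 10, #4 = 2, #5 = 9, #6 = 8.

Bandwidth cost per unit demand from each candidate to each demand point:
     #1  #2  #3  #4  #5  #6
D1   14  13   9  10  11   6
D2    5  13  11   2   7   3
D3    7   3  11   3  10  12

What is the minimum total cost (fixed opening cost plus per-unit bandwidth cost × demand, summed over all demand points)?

Open {D2, D3}; cheapest assignment that respects the capacities:
  D2 (cap 29, load 26): #1, #4, #5, #6 — cost 7×5 + 2×2 + 9×7 + 8×3 = 126
  D3 (cap 35, load 22): #2, #3 — cost 12×3 + 10×11 = 146
  Shipping 272, fixed 272 → total 544.
  Any other capacity-feasible assignment to {D2, D3} ships for at least 272.
Compare {D1, D2, D3}: its best feasible assignment gives total 709.
Compare {D1, D3}: its best feasible assignment gives total 712.
Every other set of open sites that can feasibly serve all demand totals ≥ 709 even under its best assignment. Minimum: 544.

544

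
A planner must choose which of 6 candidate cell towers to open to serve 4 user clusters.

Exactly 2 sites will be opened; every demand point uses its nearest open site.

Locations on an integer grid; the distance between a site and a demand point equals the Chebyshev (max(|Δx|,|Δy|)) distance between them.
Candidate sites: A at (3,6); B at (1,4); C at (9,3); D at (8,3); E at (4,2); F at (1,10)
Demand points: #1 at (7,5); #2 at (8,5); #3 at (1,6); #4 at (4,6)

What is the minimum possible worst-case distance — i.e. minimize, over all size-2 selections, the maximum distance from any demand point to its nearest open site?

2

Open {A, C}.
  Farthest demand point is #1 at distance 2 (to C); all others are ≤ 2.
With {A, D} the worst case is 2.
With {B, C} the worst case is 3.
No size-2 selection achieves below 2.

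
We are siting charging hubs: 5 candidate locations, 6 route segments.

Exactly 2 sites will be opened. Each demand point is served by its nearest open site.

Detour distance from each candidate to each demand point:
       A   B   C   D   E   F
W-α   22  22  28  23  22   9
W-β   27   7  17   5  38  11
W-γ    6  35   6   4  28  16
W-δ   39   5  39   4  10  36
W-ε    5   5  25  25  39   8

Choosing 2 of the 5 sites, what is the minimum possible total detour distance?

47

Open {W-γ, W-δ}.
  A→W-γ 6, B→W-δ 5, C→W-γ 6, D→W-γ 4, E→W-δ 10, F→W-γ 16  ⇒ total 47.
Compare {W-γ, W-ε}: total 56.
Compare {W-δ, W-ε}: total 57.
No size-2 selection does better; minimum is 47.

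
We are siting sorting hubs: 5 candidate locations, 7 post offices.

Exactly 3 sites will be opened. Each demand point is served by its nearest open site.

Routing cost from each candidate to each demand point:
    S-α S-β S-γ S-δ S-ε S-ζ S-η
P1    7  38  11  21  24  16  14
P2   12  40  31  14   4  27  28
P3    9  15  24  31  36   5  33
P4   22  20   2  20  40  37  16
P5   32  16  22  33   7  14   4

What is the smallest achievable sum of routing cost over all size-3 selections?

62

Open {P3, P4, P5}.
  S-α→P3 9, S-β→P3 15, S-γ→P4 2, S-δ→P4 20, S-ε→P5 7, S-ζ→P3 5, S-η→P5 4  ⇒ total 62.
Compare {P2, P3, P4}: total 65.
Compare {P2, P4, P5}: total 66.
No size-3 selection does better; minimum is 62.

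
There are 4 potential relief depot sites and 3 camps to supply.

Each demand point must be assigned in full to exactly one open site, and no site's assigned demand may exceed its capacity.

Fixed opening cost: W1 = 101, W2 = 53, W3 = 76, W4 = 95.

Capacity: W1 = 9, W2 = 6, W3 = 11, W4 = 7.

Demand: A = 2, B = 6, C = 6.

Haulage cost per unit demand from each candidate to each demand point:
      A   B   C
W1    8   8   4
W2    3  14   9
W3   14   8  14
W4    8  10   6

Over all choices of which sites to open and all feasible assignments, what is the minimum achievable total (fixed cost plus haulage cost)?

Open {W2, W3}; cheapest assignment that respects the capacities:
  W2 (cap 6, load 6): C — cost 6×9 = 54
  W3 (cap 11, load 8): A, B — cost 2×14 + 6×8 = 76
  Shipping 130, fixed 129 → total 259.
  Any other capacity-feasible assignment to {W2, W3} ships for at least 130.
Compare {W1, W3}: its best feasible assignment gives total 265.
Compare {W1, W2}: its best feasible assignment gives total 272.
Every other set of open sites that can feasibly serve all demand totals ≥ 265 even under its best assignment. Minimum: 259.

259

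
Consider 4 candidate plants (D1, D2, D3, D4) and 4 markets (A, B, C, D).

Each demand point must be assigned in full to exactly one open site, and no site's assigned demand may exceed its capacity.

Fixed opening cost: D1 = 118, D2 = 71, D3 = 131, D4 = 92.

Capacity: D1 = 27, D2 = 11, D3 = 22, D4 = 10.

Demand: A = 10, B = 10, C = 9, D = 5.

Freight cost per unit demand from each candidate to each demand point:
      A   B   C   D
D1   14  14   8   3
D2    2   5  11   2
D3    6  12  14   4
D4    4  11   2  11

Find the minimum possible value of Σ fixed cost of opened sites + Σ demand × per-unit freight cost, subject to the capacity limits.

Open {D1, D2}; cheapest assignment that respects the capacities:
  D1 (cap 27, load 24): B, C, D — cost 10×14 + 9×8 + 5×3 = 227
  D2 (cap 11, load 10): A — cost 10×2 = 20
  Shipping 247, fixed 189 → total 436.
  Any other capacity-feasible assignment to {D1, D2} ships for at least 247.
Compare {D2, D3, D4}: its best feasible assignment gives total 442.
Compare {D1, D2, D4}: its best feasible assignment gives total 458.
Every other set of open sites that can feasibly serve all demand totals ≥ 442 even under its best assignment. Minimum: 436.

436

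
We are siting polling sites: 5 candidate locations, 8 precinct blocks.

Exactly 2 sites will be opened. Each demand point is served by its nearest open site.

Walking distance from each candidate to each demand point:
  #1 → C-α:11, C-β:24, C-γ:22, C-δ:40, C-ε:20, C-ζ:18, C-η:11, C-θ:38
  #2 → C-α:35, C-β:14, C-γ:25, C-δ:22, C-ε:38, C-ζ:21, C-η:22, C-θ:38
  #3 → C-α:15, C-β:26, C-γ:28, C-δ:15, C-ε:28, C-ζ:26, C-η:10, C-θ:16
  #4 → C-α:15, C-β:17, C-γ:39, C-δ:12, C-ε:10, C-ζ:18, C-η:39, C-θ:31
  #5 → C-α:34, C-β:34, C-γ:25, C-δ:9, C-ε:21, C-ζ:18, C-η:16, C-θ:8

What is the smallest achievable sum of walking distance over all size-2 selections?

118

Open {#4, #5}.
  C-α→#4 15, C-β→#4 17, C-γ→#5 25, C-δ→#5 9, C-ε→#4 10, C-ζ→#4 18, C-η→#5 16, C-θ→#5 8  ⇒ total 118.
Compare {#1, #5}: total 123.
Compare {#3, #4}: total 126.
No size-2 selection does better; minimum is 118.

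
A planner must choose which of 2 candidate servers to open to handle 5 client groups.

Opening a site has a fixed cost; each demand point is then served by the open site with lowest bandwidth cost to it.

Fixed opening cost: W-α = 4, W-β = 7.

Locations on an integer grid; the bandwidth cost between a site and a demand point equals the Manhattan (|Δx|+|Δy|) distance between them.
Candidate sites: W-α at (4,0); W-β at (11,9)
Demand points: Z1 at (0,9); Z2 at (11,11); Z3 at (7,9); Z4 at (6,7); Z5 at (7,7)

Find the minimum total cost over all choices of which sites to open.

Open {W-β}: assign each demand point to its cheapest open site.
  Z1→W-β 11, Z2→W-β 2, Z3→W-β 4, Z4→W-β 7, Z5→W-β 6
  bandwidth cost 30, fixed 7 → total 37.
Compare {W-α, W-β}: bandwidth cost 30 + fixed 11 = 41.
Compare {W-α}: bandwidth cost 62 + fixed 4 = 66.

37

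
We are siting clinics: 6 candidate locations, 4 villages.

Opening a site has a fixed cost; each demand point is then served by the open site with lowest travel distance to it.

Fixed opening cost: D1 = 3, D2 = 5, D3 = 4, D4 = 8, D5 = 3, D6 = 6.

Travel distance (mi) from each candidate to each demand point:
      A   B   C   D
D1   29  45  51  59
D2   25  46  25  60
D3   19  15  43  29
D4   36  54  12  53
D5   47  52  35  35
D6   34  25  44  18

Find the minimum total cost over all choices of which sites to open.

82

Open {D3, D4, D6}: assign each demand point to its cheapest open site.
  A→D3 19, B→D3 15, C→D4 12, D→D6 18
  travel distance 64, fixed 18 → total 82.
Compare {D1, D3, D4, D6}: travel distance 64 + fixed 21 = 85.
Compare {D3, D4, D5, D6}: travel distance 64 + fixed 21 = 85.
Compare {D3, D4}: travel distance 75 + fixed 12 = 87.
All other subsets cost ≥ 85. Minimum total cost: 82.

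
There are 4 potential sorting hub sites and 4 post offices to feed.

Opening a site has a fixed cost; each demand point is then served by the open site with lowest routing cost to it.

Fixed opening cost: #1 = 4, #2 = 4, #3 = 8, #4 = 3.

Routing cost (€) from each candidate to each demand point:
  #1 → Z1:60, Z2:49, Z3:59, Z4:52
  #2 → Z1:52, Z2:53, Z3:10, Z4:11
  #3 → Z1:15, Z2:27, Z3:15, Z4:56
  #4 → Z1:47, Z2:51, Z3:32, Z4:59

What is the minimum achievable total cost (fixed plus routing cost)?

75

Open {#2, #3}: assign each demand point to its cheapest open site.
  Z1→#3 15, Z2→#3 27, Z3→#2 10, Z4→#2 11
  routing cost 63, fixed 12 → total 75.
Compare {#2, #3, #4}: routing cost 63 + fixed 15 = 78.
Compare {#1, #2, #3}: routing cost 63 + fixed 16 = 79.
Compare {#1, #2, #3, #4}: routing cost 63 + fixed 19 = 82.
All other subsets cost ≥ 78. Minimum total cost: 75.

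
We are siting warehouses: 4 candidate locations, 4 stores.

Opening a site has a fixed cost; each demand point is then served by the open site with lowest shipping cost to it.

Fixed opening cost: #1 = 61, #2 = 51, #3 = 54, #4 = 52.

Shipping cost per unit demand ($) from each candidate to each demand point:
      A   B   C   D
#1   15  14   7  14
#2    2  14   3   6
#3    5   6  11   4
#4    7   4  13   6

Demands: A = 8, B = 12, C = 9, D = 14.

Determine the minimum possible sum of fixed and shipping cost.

Open {#2, #3}: assign each demand point to its cheapest open site.
  A→#2 8×2=16, B→#3 12×6=72, C→#2 9×3=27, D→#3 14×4=56
  shipping cost 171, fixed 105 → total 276.
Compare {#2, #4}: shipping cost 175 + fixed 103 = 278.
Compare {#2, #3, #4}: shipping cost 147 + fixed 157 = 304.
Compare {#3}: shipping cost 267 + fixed 54 = 321.
All other subsets cost ≥ 278. Minimum total cost: 276.

276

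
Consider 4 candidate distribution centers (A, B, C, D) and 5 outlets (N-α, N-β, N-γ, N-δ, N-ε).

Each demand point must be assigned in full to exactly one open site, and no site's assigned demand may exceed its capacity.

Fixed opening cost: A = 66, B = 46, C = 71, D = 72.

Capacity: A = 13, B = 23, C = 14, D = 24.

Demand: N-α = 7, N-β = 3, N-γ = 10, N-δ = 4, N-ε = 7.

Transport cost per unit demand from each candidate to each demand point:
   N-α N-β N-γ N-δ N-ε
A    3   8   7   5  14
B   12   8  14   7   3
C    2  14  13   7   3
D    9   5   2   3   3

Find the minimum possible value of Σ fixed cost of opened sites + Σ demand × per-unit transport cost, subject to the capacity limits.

225

Open {C, D}; cheapest assignment that respects the capacities:
  C (cap 14, load 14): N-α, N-ε — cost 7×2 + 7×3 = 35
  D (cap 24, load 17): N-β, N-γ, N-δ — cost 3×5 + 10×2 + 4×3 = 47
  Shipping 82, fixed 143 → total 225.
  Any other capacity-feasible assignment to {C, D} ships for at least 82.
Compare {A, D}: its best feasible assignment gives total 227.
Compare {B, D}: its best feasible assignment gives total 249.
Every other set of open sites that can feasibly serve all demand totals ≥ 227 even under its best assignment. Minimum: 225.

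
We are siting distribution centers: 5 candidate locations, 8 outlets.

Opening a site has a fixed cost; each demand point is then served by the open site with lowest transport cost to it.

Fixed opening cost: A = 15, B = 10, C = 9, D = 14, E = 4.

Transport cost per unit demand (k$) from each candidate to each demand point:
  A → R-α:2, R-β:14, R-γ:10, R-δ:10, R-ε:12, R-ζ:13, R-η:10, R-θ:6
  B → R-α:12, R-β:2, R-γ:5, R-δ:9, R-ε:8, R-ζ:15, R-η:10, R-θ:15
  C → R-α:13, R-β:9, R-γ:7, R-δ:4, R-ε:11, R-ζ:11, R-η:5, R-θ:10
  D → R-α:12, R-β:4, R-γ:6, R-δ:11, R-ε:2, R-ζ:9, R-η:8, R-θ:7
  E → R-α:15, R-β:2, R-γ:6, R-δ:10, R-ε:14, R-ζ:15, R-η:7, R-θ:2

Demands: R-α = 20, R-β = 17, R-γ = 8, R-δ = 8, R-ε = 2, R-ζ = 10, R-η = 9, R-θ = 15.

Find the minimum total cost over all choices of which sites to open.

365

Open {A, C, D, E}: assign each demand point to its cheapest open site.
  R-α→A 20×2=40, R-β→E 17×2=34, R-γ→D 8×6=48, R-δ→C 8×4=32, R-ε→D 2×2=4, R-ζ→D 10×9=90, R-η→C 9×5=45, R-θ→E 15×2=30
  transport cost 323, fixed 42 → total 365.
Compare {A, B, C, D, E}: transport cost 315 + fixed 52 = 367.
Compare {A, B, C, E}: transport cost 347 + fixed 38 = 385.
Compare {A, C, E}: transport cost 361 + fixed 28 = 389.
All other subsets cost ≥ 367. Minimum total cost: 365.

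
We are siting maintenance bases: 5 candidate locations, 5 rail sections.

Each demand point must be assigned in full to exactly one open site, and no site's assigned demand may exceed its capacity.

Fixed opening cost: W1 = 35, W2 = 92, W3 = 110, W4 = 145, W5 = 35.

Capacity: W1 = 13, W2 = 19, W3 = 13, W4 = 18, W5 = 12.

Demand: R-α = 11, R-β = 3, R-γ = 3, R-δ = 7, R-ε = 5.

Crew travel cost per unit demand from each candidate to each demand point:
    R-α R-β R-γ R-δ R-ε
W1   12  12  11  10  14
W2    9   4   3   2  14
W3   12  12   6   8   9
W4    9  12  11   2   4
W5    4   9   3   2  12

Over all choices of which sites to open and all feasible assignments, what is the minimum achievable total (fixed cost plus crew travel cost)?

Open {W2, W5}; cheapest assignment that respects the capacities:
  W2 (cap 19, load 18): R-β, R-γ, R-δ, R-ε — cost 3×4 + 3×3 + 7×2 + 5×14 = 105
  W5 (cap 12, load 11): R-α — cost 11×4 = 44
  Shipping 149, fixed 127 → total 276.
  Any other capacity-feasible assignment to {W2, W5} ships for at least 149.
Compare {W1, W2, W5}: its best feasible assignment gives total 311.
Compare {W4, W5}: its best feasible assignment gives total 327.
Every other set of open sites that can feasibly serve all demand totals ≥ 311 even under its best assignment. Minimum: 276.

276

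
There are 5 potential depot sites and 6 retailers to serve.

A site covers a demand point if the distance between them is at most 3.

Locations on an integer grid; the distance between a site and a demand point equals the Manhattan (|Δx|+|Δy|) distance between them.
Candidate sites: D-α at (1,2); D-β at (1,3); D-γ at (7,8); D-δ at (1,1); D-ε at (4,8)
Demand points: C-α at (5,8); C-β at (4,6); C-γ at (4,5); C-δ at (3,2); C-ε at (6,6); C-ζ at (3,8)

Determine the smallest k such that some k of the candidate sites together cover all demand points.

Coverage sets (demand points within 3 of each site):
  D-α: {C-δ}
  D-β: {C-δ}
  D-γ: {C-α, C-ε}
  D-δ: {C-δ}
  D-ε: {C-α, C-β, C-γ, C-ζ}
No 2 sites suffice: every size-2 union leaves at least one demand point uncovered.
But {D-α, D-γ, D-ε} covers everything, so the minimum is 3.

3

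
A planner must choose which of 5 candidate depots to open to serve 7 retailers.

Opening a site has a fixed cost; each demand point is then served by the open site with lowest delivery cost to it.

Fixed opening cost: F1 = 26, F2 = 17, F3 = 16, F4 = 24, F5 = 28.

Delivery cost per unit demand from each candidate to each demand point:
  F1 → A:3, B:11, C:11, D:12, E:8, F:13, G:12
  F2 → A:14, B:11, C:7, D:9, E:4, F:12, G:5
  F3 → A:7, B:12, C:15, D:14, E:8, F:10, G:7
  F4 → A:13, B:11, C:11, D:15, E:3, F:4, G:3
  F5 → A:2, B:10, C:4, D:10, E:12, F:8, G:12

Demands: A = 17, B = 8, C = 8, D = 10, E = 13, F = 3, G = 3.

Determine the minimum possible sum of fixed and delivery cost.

358

Open {F4, F5}: assign each demand point to its cheapest open site.
  A→F5 17×2=34, B→F5 8×10=80, C→F5 8×4=32, D→F5 10×10=100, E→F4 13×3=39, F→F4 3×4=12, G→F4 3×3=9
  delivery cost 306, fixed 52 → total 358.
Compare {F2, F4, F5}: delivery cost 296 + fixed 69 = 365.
Compare {F2, F5}: delivery cost 327 + fixed 45 = 372.
Compare {F3, F4, F5}: delivery cost 306 + fixed 68 = 374.
All other subsets cost ≥ 365. Minimum total cost: 358.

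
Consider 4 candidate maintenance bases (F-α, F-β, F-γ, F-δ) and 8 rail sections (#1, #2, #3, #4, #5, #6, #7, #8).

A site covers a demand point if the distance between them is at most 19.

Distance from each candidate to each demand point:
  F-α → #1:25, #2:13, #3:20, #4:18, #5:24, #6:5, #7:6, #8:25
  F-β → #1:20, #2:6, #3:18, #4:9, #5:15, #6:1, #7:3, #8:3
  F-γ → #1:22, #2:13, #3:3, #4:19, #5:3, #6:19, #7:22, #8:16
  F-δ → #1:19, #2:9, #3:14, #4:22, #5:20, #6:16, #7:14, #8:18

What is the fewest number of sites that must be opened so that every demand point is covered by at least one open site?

Coverage sets (demand points within 19 of each site):
  F-α: {#2, #4, #6, #7}
  F-β: {#2, #3, #4, #5, #6, #7, #8}
  F-γ: {#2, #3, #4, #5, #6, #8}
  F-δ: {#1, #2, #3, #6, #7, #8}
No single site covers all 8 demand points.
But {F-β, F-δ} covers everything, so the minimum is 2.

2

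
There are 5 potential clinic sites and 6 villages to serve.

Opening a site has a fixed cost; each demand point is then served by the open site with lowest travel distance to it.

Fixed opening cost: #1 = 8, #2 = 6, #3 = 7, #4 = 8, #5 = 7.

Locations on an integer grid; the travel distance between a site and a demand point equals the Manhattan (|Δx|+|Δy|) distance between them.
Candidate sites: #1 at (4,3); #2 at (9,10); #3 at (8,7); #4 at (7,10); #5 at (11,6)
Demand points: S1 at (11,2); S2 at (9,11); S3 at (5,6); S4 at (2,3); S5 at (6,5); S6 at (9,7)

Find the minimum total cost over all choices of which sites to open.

Open {#1, #2}: assign each demand point to its cheapest open site.
  S1→#1 8, S2→#2 1, S3→#1 4, S4→#1 2, S5→#1 4, S6→#2 3
  travel distance 22, fixed 14 → total 36.
Compare {#3}: travel distance 32 + fixed 7 = 39.
Compare {#1, #3}: travel distance 24 + fixed 15 = 39.
Compare {#1, #5}: travel distance 24 + fixed 15 = 39.
All other subsets cost ≥ 39. Minimum total cost: 36.

36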